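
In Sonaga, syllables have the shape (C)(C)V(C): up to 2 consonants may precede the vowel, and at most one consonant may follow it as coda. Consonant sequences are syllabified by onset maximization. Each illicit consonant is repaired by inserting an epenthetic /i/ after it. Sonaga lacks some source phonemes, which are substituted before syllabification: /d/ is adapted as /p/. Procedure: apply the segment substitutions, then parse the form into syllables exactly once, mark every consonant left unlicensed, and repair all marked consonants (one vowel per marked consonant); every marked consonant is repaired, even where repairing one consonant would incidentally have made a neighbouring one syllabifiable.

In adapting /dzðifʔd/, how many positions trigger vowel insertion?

3

After substitution the input is /pzðifʔp/.
The unsyllabifiable consonants are /p/, /ʔ/, /p/; each receives one epenthetic vowel.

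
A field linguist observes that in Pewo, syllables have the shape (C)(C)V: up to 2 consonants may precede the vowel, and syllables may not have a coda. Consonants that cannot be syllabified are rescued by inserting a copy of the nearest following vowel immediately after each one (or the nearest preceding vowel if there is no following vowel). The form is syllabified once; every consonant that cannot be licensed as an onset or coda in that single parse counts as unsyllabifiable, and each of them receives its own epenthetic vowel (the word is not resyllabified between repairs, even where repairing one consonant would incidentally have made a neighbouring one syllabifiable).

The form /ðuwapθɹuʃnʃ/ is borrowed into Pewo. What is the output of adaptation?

The consonants /p/, /ʃ/, /n/, /ʃ/ cannot be parsed into a legal (C)(C)V syllable (no codas are permitted; onsets may contain at most 2 consonants).
Epenthesis after each stranded consonant: /p/ → /pu/, /ʃ/ → /ʃu/, /n/ → /nu/, /ʃ/ → /ʃu/.

ðuwapuθɹuʃunuʃu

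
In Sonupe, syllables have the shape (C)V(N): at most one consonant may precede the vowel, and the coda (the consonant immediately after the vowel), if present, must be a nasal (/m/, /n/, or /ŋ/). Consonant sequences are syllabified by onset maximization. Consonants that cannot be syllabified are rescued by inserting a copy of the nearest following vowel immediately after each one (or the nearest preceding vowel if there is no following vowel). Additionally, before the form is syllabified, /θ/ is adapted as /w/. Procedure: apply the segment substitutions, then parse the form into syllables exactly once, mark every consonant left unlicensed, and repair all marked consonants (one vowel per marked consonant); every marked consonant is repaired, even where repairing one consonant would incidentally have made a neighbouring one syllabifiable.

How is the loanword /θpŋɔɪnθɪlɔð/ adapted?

wɔpɔŋɔɪnwɪlɔðɔ

Substitution: /θ/ → /w/, giving /wpŋɔɪnwɪlɔð/.
Under (C)V(N), the unsyllabifiable consonants are /w/, /p/, /ð/ (only a nasal (/m/, /n/, or /ŋ/) is licensed in coda position; onsets are limited to one consonant).
Epenthesis after each stranded consonant: /w/ → /wɔ/, /p/ → /pɔ/, /ð/ → /ðɔ/.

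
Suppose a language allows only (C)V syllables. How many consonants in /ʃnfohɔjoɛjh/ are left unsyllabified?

Under (C)V, the unsyllabifiable consonants are /ʃ/, /n/, /j/, /h/ (no codas are permitted; onsets are limited to one consonant).

4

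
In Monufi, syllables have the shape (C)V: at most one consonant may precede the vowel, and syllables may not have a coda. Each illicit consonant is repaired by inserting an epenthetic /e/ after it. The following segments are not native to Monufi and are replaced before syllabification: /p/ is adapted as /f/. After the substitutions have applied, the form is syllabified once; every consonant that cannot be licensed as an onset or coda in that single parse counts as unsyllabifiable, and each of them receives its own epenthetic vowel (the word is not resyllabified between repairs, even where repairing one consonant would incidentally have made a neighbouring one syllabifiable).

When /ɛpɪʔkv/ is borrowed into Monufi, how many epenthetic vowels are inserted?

3

After substitution the input is /ɛfɪʔkv/.
The unsyllabifiable consonants are /ʔ/, /k/, /v/; each receives one epenthetic vowel.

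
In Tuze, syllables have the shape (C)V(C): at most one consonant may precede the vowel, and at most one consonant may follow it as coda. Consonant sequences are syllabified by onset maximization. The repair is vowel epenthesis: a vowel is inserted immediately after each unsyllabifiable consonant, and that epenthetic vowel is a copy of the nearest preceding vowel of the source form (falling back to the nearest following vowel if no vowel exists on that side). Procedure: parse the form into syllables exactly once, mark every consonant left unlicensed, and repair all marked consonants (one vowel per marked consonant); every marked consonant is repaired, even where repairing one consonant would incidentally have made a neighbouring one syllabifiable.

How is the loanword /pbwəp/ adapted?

The consonants /p/, /b/ cannot be parsed into a legal (C)V(C) syllable (at most one coda consonant is licensed; onsets are limited to one consonant).
Epenthesis after each stranded consonant: /p/ → /pə/, /b/ → /bə/.

pəbəwəp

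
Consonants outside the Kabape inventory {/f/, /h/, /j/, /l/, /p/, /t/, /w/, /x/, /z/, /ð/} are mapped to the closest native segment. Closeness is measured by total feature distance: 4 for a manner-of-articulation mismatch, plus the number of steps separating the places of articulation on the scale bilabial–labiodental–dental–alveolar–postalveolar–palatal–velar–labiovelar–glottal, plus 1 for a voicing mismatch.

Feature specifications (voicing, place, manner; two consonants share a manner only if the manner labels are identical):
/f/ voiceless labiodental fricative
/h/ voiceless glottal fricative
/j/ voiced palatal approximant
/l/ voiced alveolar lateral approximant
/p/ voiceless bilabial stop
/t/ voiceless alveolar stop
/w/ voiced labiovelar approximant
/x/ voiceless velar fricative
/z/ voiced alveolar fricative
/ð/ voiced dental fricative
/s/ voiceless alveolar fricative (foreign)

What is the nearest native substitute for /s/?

/z/ is closest: same manner (fricative), place distance 0 (alveolar→alveolar), voicing differs (+1); total 1. Next closest is /f/ at distance 2.

z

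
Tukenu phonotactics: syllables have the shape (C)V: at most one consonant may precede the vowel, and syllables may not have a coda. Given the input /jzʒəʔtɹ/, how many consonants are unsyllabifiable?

5

Under (C)V, the unsyllabifiable consonants are /j/, /z/, /ʔ/, /t/, /ɹ/ (no codas are permitted; onsets are limited to one consonant).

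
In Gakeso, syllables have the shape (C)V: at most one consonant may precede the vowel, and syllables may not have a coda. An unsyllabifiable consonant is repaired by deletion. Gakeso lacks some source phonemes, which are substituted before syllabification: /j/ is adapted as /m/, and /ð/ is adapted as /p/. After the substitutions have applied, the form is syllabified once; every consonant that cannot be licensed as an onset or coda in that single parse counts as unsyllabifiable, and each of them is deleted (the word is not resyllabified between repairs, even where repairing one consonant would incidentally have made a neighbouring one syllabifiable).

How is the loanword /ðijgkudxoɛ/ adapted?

Substitution: /ð/ → /p/, /j/ → /m/, giving /pimgkudxoɛ/.
The consonants /m/, /g/, /d/ cannot be parsed into a legal (C)V syllable (no codas are permitted; onsets are limited to one consonant).
Deletion applies to /m/, /g/, /d/.

pikuxoɛ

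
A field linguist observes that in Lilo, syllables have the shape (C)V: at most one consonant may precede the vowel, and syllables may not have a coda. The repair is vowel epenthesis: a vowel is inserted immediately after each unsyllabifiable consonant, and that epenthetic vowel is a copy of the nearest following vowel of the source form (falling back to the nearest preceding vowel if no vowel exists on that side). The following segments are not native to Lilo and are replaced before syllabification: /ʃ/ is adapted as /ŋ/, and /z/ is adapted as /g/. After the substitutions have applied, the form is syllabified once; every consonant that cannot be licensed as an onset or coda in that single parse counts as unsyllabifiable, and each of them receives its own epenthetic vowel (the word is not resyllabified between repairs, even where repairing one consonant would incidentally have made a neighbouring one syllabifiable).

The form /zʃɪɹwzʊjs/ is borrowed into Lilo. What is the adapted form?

gɪŋɪɹʊwʊgʊjʊsʊ

Substitution: /z/ → /g/, /ʃ/ → /ŋ/, giving /gŋɪɹwgʊjs/.
Syllabifying with onset maximization leaves /g/, /ɹ/, /w/, /j/, /s/ stranded (no codas are permitted; onsets are limited to one consonant).
Epenthesis after each stranded consonant: /g/ → /gɪ/, /ɹ/ → /ɹʊ/, /w/ → /wʊ/, /j/ → /jʊ/, /s/ → /sʊ/.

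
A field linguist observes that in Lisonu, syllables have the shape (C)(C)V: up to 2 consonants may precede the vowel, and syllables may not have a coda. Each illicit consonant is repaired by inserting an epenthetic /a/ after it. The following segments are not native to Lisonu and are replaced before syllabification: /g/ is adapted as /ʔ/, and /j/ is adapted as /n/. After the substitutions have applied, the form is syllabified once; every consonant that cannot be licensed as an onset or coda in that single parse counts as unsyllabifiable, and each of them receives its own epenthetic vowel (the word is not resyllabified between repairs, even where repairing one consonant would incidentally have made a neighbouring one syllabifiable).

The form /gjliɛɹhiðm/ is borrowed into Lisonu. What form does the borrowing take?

ʔanliɛɹhiðama

Substitution: /g/ → /ʔ/, /j/ → /n/, giving /ʔnliɛɹhiðm/.
Syllabifying with onset maximization leaves /ʔ/, /ð/, /m/ stranded (no codas are permitted; onsets may contain at most 2 consonants).
Inserting the epenthetic vowel yields /ʔ/ → /ʔa/, /ð/ → /ða/, /m/ → /ma/.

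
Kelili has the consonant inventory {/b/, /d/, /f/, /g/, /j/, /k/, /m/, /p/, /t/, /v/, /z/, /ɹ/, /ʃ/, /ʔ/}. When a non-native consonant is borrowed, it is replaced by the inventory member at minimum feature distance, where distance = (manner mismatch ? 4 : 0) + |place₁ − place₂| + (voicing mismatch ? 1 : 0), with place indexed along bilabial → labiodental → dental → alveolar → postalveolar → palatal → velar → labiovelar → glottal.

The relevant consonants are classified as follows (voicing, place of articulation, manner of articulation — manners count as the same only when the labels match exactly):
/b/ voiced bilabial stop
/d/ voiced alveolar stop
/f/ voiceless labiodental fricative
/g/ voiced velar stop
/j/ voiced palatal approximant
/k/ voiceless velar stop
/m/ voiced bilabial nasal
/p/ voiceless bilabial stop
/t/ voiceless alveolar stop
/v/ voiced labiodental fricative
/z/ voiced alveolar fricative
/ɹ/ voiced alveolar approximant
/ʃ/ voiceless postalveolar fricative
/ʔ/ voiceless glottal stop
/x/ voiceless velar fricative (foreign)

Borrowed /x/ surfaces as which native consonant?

ʃ

/ʃ/ is closest: same manner (fricative), place distance 2 (velar→postalveolar), same voicing; total 2. Next closest is /k/ at distance 4.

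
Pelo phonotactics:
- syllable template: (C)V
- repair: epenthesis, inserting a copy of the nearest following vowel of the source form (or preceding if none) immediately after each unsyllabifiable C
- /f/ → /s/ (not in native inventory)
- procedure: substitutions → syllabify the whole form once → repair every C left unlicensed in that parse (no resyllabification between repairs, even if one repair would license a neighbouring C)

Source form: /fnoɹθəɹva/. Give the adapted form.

sonoɹəθəɹava

Substitution: /f/ → /s/, giving /snoɹθəɹva/.
Under (C)V, the unsyllabifiable consonants are /s/, /ɹ/, /ɹ/ (no codas are permitted; onsets are limited to one consonant).
Each unlicensed consonant becomes the onset of a new syllable: /s/ → /so/, /ɹ/ → /ɹə/, /ɹ/ → /ɹa/.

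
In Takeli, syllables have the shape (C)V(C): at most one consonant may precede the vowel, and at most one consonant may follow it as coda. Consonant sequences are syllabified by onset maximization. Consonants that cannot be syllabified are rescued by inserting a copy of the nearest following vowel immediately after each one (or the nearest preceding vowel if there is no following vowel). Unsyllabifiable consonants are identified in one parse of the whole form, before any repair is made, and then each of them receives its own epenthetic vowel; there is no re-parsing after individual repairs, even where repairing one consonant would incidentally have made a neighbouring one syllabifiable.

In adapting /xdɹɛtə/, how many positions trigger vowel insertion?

The unsyllabifiable consonants are /x/, /d/; each receives one epenthetic vowel.

2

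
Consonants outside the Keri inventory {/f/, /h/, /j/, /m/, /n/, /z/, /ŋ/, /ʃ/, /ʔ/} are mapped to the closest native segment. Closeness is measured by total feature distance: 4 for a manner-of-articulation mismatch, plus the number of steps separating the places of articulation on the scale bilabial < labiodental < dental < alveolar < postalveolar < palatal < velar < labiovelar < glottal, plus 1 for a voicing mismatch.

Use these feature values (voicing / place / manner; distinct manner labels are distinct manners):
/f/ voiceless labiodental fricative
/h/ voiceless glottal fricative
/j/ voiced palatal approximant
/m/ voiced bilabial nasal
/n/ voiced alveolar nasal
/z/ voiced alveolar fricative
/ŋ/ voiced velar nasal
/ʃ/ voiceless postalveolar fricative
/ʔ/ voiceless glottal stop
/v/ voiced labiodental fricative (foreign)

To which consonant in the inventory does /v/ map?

f

/f/ is closest: same manner (fricative), place distance 0 (labiodental→labiodental), voicing differs (+1); total 1. Next closest is /z/ at distance 2.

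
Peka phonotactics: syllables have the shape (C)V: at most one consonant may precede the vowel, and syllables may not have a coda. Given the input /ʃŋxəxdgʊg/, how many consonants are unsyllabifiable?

5

Syllabifying with onset maximization leaves /ʃ/, /ŋ/, /x/, /d/, /g/ stranded (no codas are permitted; onsets are limited to one consonant).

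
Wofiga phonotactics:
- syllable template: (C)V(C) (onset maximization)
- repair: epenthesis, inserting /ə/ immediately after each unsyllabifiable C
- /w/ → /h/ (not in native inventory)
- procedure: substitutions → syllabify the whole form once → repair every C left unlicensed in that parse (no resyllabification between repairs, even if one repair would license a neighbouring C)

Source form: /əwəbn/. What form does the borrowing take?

əhəbnə

Substitution: /w/ → /h/, giving /əhəbn/.
Under (C)V(C), the unsyllabifiable consonants are /n/ (at most one coda consonant is licensed; onsets are limited to one consonant).
Each unlicensed consonant becomes the onset of a new syllable: /n/ → /nə/.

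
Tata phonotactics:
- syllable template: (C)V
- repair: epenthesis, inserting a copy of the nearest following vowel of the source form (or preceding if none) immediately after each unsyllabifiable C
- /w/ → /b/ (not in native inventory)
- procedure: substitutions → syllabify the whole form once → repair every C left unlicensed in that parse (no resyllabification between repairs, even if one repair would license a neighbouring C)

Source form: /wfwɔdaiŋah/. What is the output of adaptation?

Substitution: /w/ → /b/, giving /bfbɔdaiŋah/.
The consonants /b/, /f/, /h/ cannot be parsed into a legal (C)V syllable (no codas are permitted; onsets are limited to one consonant).
Each unlicensed consonant becomes the onset of a new syllable: /b/ → /bɔ/, /f/ → /fɔ/, /h/ → /ha/.

bɔfɔbɔdaiŋaha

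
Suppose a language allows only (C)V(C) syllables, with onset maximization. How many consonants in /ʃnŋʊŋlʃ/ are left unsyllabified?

Under (C)V(C), the unsyllabifiable consonants are /ʃ/, /n/, /l/, /ʃ/ (at most one coda consonant is licensed; onsets are limited to one consonant).

4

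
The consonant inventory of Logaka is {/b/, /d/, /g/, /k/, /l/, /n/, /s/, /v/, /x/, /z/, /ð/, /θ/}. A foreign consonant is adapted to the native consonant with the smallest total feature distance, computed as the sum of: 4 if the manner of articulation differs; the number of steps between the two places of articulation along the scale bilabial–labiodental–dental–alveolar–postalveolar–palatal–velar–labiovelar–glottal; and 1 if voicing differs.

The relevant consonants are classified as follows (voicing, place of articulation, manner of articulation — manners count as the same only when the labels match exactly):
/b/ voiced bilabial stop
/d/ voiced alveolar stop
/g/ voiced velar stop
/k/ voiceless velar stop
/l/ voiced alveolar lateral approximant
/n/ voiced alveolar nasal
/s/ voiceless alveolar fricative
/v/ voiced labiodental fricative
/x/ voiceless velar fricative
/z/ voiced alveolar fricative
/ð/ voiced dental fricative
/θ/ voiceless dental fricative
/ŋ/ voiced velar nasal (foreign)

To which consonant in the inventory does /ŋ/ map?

/n/ is closest: same manner (nasal), place distance 3 (velar→alveolar), same voicing; total 3. Next closest is /g/ at distance 4.

n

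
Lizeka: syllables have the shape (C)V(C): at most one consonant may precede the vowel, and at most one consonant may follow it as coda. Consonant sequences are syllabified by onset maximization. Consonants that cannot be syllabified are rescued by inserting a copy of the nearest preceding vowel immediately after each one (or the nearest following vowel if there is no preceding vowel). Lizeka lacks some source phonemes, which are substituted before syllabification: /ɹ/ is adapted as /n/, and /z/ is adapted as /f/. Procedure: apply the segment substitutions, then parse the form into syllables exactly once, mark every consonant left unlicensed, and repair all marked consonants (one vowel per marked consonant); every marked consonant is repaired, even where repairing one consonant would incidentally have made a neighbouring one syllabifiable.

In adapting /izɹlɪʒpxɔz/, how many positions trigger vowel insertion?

2

After substitution the input is /ifnlɪʒpxɔf/.
The unsyllabifiable consonants are /n/, /p/; each receives one epenthetic vowel.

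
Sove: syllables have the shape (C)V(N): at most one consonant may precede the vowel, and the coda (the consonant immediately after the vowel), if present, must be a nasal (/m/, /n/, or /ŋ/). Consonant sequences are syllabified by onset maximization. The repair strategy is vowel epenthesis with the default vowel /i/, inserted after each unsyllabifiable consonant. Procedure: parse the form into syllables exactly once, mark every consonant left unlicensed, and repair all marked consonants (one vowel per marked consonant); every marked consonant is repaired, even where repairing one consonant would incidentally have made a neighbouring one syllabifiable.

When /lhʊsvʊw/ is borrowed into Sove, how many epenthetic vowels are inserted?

The unsyllabifiable consonants are /l/, /s/, /w/; each receives one epenthetic vowel.

3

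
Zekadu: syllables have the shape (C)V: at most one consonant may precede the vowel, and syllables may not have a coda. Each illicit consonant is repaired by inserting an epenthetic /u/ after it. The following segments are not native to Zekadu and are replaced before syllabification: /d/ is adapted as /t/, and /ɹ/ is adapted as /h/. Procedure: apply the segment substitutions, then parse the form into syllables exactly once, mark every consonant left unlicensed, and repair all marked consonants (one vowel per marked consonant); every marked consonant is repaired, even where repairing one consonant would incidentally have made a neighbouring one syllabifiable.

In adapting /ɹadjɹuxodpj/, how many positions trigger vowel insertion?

5

After substitution the input is /hatjhuxotpj/.
The unsyllabifiable consonants are /t/, /j/, /t/, /p/, /j/; each receives one epenthetic vowel.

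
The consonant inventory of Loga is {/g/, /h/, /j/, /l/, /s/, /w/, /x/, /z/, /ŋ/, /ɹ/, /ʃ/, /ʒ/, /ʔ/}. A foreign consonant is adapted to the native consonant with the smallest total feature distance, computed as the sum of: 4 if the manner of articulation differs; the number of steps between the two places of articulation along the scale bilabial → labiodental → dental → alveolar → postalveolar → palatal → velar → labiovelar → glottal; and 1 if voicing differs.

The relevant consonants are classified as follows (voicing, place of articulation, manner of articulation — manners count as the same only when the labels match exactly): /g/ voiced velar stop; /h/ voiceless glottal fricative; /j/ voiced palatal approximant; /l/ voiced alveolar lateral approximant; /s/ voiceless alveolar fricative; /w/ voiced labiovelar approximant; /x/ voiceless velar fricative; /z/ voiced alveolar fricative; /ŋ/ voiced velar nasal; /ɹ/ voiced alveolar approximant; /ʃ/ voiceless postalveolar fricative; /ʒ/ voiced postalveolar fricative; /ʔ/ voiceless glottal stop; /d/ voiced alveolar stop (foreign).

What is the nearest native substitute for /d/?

g

/g/ is closest: same manner (stop), place distance 3 (alveolar→velar), same voicing; total 3. Next closest is /l/ at distance 4.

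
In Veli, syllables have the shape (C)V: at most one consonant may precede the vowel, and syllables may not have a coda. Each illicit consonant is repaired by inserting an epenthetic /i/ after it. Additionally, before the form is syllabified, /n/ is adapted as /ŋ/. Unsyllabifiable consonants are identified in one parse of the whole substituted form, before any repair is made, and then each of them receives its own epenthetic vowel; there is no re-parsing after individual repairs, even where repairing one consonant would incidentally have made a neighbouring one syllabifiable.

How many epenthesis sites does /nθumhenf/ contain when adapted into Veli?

After substitution the input is /ŋθumheŋf/.
The unsyllabifiable consonants are /ŋ/, /m/, /ŋ/, /f/; each receives one epenthetic vowel.

4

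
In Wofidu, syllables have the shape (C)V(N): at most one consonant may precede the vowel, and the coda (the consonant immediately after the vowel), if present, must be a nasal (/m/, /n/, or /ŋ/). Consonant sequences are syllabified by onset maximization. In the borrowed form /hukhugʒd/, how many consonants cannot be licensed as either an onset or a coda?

4

The consonants /k/, /g/, /ʒ/, /d/ cannot be parsed into a legal (C)V(N) syllable (only a nasal (/m/, /n/, or /ŋ/) is licensed in coda position; onsets are limited to one consonant).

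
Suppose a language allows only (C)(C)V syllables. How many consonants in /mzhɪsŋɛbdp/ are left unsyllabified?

Syllabifying with onset maximization leaves /m/, /b/, /d/, /p/ stranded (no codas are permitted; onsets may contain at most 2 consonants).

4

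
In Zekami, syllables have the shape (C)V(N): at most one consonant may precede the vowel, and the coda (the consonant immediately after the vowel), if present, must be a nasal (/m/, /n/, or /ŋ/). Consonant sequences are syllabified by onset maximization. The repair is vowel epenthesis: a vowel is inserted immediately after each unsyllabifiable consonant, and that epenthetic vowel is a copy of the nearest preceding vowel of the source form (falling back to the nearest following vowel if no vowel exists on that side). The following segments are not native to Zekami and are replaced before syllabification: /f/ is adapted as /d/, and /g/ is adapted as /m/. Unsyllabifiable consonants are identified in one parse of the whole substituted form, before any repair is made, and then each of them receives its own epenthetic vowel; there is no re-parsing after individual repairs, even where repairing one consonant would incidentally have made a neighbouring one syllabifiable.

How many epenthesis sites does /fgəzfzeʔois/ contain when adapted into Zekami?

After substitution the input is /dməzdzeʔois/.
The unsyllabifiable consonants are /d/, /z/, /d/, /s/; each receives one epenthetic vowel.

4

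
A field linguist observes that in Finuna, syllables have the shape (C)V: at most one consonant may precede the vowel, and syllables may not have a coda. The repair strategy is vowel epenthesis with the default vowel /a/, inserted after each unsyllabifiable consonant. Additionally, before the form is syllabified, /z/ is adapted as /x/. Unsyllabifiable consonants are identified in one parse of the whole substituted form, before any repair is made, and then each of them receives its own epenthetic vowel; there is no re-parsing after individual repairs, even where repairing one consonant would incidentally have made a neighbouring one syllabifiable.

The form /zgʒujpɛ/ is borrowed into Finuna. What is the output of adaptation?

xagaʒujapɛ

Substitution: /z/ → /x/, giving /xgʒujpɛ/.
The consonants /x/, /g/, /j/ cannot be parsed into a legal (C)V syllable (no codas are permitted; onsets are limited to one consonant).
Epenthesis after each stranded consonant: /x/ → /xa/, /g/ → /ga/, /j/ → /ja/.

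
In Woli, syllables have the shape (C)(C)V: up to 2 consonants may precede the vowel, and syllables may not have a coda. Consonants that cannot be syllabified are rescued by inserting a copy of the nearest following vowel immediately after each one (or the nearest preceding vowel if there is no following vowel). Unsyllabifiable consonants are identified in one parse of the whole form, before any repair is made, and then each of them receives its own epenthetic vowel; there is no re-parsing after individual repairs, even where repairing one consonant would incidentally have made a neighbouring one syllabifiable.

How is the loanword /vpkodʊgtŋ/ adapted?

Under (C)(C)V, the unsyllabifiable consonants are /v/, /g/, /t/, /ŋ/ (no codas are permitted; onsets may contain at most 2 consonants).
Each unlicensed consonant becomes the onset of a new syllable: /v/ → /vo/, /g/ → /gʊ/, /t/ → /tʊ/, /ŋ/ → /ŋʊ/.

vopkodʊgʊtʊŋʊ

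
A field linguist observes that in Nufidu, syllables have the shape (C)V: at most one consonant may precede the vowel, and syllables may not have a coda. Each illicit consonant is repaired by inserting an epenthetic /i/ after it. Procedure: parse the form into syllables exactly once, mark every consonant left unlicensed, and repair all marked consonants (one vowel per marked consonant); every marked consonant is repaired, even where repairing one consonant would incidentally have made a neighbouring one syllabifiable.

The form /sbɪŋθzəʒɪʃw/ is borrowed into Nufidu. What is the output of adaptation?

The consonants /s/, /ŋ/, /θ/, /ʃ/, /w/ cannot be parsed into a legal (C)V syllable (no codas are permitted; onsets are limited to one consonant).
Epenthesis after each stranded consonant: /s/ → /si/, /ŋ/ → /ŋi/, /θ/ → /θi/, /ʃ/ → /ʃi/, /w/ → /wi/.

sibɪŋiθizəʒɪʃiwi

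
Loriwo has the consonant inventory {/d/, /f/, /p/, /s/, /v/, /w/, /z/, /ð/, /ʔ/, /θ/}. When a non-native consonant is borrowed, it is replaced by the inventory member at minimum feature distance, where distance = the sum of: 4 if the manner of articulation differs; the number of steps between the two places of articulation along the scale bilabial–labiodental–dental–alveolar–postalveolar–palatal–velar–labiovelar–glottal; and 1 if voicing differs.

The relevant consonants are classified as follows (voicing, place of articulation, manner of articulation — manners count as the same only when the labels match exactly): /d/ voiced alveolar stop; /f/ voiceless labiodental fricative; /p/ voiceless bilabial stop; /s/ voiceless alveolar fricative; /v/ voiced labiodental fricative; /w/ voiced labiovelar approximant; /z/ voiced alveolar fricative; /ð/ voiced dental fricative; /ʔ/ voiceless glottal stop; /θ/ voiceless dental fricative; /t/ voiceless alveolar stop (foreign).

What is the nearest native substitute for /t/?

/d/ is closest: same manner (stop), place distance 0 (alveolar→alveolar), voicing differs (+1); total 1. Next closest is /p/ at distance 3.

d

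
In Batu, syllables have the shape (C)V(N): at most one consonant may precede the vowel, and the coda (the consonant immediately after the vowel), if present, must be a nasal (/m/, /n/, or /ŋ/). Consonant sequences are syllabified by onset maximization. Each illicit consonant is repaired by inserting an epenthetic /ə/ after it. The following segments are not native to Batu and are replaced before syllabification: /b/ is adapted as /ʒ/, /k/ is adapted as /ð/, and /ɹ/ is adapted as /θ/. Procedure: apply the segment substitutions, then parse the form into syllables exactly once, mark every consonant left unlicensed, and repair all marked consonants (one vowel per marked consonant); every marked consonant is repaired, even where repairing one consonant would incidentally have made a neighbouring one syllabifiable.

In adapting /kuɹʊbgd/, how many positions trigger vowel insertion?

3

After substitution the input is /ðuθʊʒgd/.
The unsyllabifiable consonants are /ʒ/, /g/, /d/; each receives one epenthetic vowel.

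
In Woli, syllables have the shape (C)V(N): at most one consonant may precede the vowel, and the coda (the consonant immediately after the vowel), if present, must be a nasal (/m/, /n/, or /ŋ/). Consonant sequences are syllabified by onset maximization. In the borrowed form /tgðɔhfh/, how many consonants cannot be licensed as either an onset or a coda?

The consonants /t/, /g/, /h/, /f/, /h/ cannot be parsed into a legal (C)V(N) syllable (only a nasal (/m/, /n/, or /ŋ/) is licensed in coda position; onsets are limited to one consonant).

5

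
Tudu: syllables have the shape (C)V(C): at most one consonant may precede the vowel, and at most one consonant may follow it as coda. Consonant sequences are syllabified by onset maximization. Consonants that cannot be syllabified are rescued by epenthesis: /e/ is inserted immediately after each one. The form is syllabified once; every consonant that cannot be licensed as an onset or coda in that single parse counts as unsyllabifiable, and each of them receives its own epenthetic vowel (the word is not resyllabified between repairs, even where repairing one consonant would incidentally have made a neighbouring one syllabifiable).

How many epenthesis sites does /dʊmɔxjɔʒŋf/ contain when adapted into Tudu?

2

The unsyllabifiable consonants are /ŋ/, /f/; each receives one epenthetic vowel.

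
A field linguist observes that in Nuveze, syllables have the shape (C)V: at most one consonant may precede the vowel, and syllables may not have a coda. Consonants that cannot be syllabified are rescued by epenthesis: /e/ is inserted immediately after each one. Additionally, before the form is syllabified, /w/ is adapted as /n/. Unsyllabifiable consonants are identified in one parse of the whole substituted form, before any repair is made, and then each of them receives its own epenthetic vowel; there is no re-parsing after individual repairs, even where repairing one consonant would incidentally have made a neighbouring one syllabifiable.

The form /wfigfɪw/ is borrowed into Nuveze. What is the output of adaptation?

Substitution: /w/ → /n/, giving /nfigfɪn/.
Under (C)V, the unsyllabifiable consonants are /n/, /g/, /n/ (no codas are permitted; onsets are limited to one consonant).
Epenthesis after each stranded consonant: /n/ → /ne/, /g/ → /ge/, /n/ → /ne/.

nefigefɪne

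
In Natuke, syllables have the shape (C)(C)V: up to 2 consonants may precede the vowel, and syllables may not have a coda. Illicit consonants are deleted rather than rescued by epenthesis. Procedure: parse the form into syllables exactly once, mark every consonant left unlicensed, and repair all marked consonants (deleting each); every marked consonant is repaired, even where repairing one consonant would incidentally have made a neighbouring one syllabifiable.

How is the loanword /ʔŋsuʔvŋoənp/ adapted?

The consonants /ʔ/, /ʔ/, /n/, /p/ cannot be parsed into a legal (C)(C)V syllable (no codas are permitted; onsets may contain at most 2 consonants).
Each unlicensed consonant is deleted: /ʔ/, /ʔ/, /n/, /p/.

ŋsuvŋoə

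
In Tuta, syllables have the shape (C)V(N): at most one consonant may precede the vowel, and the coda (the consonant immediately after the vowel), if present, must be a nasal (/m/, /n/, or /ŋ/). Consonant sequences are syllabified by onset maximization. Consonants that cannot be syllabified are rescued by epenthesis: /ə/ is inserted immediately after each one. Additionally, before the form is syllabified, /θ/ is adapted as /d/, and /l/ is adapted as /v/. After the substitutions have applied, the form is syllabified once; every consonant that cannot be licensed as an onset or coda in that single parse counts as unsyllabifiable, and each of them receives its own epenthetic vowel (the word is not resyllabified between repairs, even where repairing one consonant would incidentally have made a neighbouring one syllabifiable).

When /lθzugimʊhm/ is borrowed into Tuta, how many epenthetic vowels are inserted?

After substitution the input is /vdzugimʊhm/.
The unsyllabifiable consonants are /v/, /d/, /h/, /m/; each receives one epenthetic vowel.

4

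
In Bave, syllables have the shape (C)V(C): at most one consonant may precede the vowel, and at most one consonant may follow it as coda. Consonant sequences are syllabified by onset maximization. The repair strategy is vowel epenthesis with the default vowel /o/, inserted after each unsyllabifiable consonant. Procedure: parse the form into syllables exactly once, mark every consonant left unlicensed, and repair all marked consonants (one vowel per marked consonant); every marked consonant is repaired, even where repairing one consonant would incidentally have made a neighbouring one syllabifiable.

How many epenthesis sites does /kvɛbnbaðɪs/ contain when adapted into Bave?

2

The unsyllabifiable consonants are /k/, /n/; each receives one epenthetic vowel.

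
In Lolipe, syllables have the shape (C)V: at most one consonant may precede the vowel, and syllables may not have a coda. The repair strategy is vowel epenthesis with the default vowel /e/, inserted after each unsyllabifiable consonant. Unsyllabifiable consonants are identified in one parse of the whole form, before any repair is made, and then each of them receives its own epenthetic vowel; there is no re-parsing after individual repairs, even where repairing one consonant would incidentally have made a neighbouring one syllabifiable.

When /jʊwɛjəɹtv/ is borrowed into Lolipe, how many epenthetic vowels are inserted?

3

The unsyllabifiable consonants are /ɹ/, /t/, /v/; each receives one epenthetic vowel.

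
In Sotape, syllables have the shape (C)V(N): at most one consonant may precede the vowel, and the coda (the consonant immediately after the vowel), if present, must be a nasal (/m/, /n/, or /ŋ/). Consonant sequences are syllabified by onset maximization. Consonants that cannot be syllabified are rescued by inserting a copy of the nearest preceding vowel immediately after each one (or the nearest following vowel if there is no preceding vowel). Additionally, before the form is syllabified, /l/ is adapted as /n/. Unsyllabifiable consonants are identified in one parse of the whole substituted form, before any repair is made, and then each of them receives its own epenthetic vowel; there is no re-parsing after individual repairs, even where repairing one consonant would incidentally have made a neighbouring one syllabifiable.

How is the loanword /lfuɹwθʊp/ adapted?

nufuɹuwuθʊpʊ

Substitution: /l/ → /n/, giving /nfuɹwθʊp/.
Syllabifying with onset maximization leaves /n/, /ɹ/, /w/, /p/ stranded (only a nasal (/m/, /n/, or /ŋ/) is licensed in coda position; onsets are limited to one consonant).
Inserting the epenthetic vowel yields /n/ → /nu/, /ɹ/ → /ɹu/, /w/ → /wu/, /p/ → /pʊ/.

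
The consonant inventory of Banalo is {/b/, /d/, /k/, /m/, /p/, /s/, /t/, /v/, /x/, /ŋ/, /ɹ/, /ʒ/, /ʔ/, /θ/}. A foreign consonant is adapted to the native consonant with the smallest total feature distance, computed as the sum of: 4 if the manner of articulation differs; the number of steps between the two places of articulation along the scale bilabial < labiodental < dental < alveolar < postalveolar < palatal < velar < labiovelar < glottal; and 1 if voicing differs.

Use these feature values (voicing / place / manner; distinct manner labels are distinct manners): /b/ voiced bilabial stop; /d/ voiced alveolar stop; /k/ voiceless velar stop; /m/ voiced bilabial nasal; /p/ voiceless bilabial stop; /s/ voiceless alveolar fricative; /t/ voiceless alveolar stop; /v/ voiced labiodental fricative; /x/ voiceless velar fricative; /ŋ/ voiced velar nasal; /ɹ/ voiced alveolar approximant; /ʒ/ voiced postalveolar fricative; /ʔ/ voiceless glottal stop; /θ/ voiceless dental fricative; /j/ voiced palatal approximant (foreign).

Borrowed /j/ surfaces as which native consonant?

/ɹ/ is closest: same manner (approximant), place distance 2 (palatal→alveolar), same voicing; total 2. Next closest is /ŋ/ at distance 5.

ɹ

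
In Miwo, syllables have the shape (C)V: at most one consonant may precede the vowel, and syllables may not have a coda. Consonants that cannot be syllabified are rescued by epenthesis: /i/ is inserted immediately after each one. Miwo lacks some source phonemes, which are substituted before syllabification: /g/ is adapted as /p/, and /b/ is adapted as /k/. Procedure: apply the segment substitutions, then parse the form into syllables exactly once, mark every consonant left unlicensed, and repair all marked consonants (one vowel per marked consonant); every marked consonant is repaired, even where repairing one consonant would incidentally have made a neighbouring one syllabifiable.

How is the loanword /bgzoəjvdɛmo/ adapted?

kipizoəjividɛmo

Substitution: /b/ → /k/, /g/ → /p/, giving /kpzoəjvdɛmo/.
The consonants /k/, /p/, /j/, /v/ cannot be parsed into a legal (C)V syllable (no codas are permitted; onsets are limited to one consonant).
Inserting the epenthetic vowel yields /k/ → /ki/, /p/ → /pi/, /j/ → /ji/, /v/ → /vi/.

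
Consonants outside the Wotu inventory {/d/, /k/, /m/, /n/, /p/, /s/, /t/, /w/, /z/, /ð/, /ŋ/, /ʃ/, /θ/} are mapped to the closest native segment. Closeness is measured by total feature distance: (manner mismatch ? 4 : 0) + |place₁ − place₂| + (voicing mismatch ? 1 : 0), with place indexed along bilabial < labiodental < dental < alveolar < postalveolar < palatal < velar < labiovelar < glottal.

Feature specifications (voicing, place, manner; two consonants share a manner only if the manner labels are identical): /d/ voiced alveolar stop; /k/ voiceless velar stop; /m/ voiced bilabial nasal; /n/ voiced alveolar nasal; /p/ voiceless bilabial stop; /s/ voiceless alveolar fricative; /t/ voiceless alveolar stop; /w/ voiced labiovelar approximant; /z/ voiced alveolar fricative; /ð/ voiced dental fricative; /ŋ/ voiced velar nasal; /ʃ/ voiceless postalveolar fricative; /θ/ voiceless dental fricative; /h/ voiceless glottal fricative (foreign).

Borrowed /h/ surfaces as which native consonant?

/ʃ/ is closest: same manner (fricative), place distance 4 (glottal→postalveolar), same voicing; total 4. Next closest is /s/ at distance 5.

ʃ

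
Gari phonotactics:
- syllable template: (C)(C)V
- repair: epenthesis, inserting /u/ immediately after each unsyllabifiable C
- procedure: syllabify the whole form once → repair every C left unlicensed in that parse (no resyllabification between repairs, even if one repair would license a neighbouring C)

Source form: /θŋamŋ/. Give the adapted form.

θŋamuŋu

The consonants /m/, /ŋ/ cannot be parsed into a legal (C)(C)V syllable (no codas are permitted; onsets may contain at most 2 consonants).
Each unlicensed consonant becomes the onset of a new syllable: /m/ → /mu/, /ŋ/ → /ŋu/.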